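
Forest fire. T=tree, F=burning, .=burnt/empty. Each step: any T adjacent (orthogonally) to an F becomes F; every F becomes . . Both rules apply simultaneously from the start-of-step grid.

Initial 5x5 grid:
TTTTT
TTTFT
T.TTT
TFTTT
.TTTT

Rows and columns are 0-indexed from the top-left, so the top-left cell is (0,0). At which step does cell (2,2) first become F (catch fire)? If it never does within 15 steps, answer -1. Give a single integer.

Step 1: cell (2,2)='T' (+7 fires, +2 burnt)
Step 2: cell (2,2)='F' (+8 fires, +7 burnt)
  -> target ignites at step 2
Step 3: cell (2,2)='.' (+4 fires, +8 burnt)
Step 4: cell (2,2)='.' (+2 fires, +4 burnt)
Step 5: cell (2,2)='.' (+0 fires, +2 burnt)
  fire out at step 5

2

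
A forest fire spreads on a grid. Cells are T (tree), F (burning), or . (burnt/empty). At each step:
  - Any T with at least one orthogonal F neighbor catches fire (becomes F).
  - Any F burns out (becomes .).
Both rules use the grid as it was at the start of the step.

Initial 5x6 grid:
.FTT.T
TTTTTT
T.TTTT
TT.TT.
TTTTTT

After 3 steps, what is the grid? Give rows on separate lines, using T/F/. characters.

Step 1: 2 trees catch fire, 1 burn out
  ..FT.T
  TFTTTT
  T.TTTT
  TT.TT.
  TTTTTT
Step 2: 3 trees catch fire, 2 burn out
  ...F.T
  F.FTTT
  T.TTTT
  TT.TT.
  TTTTTT
Step 3: 3 trees catch fire, 3 burn out
  .....T
  ...FTT
  F.FTTT
  TT.TT.
  TTTTTT

.....T
...FTT
F.FTTT
TT.TT.
TTTTTT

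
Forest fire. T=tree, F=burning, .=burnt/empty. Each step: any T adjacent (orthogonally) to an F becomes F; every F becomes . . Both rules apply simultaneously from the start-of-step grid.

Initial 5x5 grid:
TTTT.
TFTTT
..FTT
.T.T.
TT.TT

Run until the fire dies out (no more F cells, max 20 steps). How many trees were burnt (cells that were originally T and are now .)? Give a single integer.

Step 1: +4 fires, +2 burnt (F count now 4)
Step 2: +5 fires, +4 burnt (F count now 5)
Step 3: +3 fires, +5 burnt (F count now 3)
Step 4: +1 fires, +3 burnt (F count now 1)
Step 5: +0 fires, +1 burnt (F count now 0)
Fire out after step 5
Initially T: 16, now '.': 22
Total burnt (originally-T cells now '.'): 13

Answer: 13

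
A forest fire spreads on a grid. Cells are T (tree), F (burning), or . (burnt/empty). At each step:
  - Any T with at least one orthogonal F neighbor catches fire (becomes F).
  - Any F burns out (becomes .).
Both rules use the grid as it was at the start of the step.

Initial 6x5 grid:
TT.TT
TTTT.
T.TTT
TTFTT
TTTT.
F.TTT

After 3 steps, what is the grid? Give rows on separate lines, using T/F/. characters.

Step 1: 5 trees catch fire, 2 burn out
  TT.TT
  TTTT.
  T.FTT
  TF.FT
  FTFT.
  ..TTT
Step 2: 7 trees catch fire, 5 burn out
  TT.TT
  TTFT.
  T..FT
  F...F
  .F.F.
  ..FTT
Step 3: 5 trees catch fire, 7 burn out
  TT.TT
  TF.F.
  F...F
  .....
  .....
  ...FT

TT.TT
TF.F.
F...F
.....
.....
...FT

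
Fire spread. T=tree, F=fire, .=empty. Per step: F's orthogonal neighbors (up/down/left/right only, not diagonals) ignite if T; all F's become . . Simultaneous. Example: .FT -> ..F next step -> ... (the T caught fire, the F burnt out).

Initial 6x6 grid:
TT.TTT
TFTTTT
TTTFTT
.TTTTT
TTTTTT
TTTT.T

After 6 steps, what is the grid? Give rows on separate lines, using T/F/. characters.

Step 1: 8 trees catch fire, 2 burn out
  TF.TTT
  F.FFTT
  TFF.FT
  .TTFTT
  TTTTTT
  TTTT.T
Step 2: 9 trees catch fire, 8 burn out
  F..FTT
  ....FT
  F....F
  .FF.FT
  TTTFTT
  TTTT.T
Step 3: 7 trees catch fire, 9 burn out
  ....FT
  .....F
  ......
  .....F
  TFF.FT
  TTTF.T
Step 4: 5 trees catch fire, 7 burn out
  .....F
  ......
  ......
  ......
  F....F
  TFF..T
Step 5: 2 trees catch fire, 5 burn out
  ......
  ......
  ......
  ......
  ......
  F....F
Step 6: 0 trees catch fire, 2 burn out
  ......
  ......
  ......
  ......
  ......
  ......

......
......
......
......
......
......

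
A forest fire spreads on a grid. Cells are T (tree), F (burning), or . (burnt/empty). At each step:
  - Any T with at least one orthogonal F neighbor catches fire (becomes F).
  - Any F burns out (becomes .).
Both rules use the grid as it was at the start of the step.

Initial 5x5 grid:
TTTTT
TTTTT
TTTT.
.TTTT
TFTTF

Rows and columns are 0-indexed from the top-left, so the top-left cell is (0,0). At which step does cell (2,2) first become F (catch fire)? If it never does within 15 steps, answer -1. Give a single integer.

Step 1: cell (2,2)='T' (+5 fires, +2 burnt)
Step 2: cell (2,2)='T' (+3 fires, +5 burnt)
Step 3: cell (2,2)='F' (+4 fires, +3 burnt)
  -> target ignites at step 3
Step 4: cell (2,2)='.' (+4 fires, +4 burnt)
Step 5: cell (2,2)='.' (+4 fires, +4 burnt)
Step 6: cell (2,2)='.' (+1 fires, +4 burnt)
Step 7: cell (2,2)='.' (+0 fires, +1 burnt)
  fire out at step 7

3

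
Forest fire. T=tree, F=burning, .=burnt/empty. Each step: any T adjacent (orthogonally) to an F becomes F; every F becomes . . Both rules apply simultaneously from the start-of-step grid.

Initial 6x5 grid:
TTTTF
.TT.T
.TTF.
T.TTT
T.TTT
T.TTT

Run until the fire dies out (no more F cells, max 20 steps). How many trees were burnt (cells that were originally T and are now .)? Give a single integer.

Step 1: +4 fires, +2 burnt (F count now 4)
Step 2: +6 fires, +4 burnt (F count now 6)
Step 3: +5 fires, +6 burnt (F count now 5)
Step 4: +3 fires, +5 burnt (F count now 3)
Step 5: +0 fires, +3 burnt (F count now 0)
Fire out after step 5
Initially T: 21, now '.': 27
Total burnt (originally-T cells now '.'): 18

Answer: 18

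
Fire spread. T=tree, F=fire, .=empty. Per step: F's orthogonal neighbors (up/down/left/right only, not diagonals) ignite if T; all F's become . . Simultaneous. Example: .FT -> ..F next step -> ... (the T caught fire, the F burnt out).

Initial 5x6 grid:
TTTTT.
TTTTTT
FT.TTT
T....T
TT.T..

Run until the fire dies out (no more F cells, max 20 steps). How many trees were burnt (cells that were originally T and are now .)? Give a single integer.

Step 1: +3 fires, +1 burnt (F count now 3)
Step 2: +3 fires, +3 burnt (F count now 3)
Step 3: +3 fires, +3 burnt (F count now 3)
Step 4: +2 fires, +3 burnt (F count now 2)
Step 5: +3 fires, +2 burnt (F count now 3)
Step 6: +3 fires, +3 burnt (F count now 3)
Step 7: +1 fires, +3 burnt (F count now 1)
Step 8: +1 fires, +1 burnt (F count now 1)
Step 9: +0 fires, +1 burnt (F count now 0)
Fire out after step 9
Initially T: 20, now '.': 29
Total burnt (originally-T cells now '.'): 19

Answer: 19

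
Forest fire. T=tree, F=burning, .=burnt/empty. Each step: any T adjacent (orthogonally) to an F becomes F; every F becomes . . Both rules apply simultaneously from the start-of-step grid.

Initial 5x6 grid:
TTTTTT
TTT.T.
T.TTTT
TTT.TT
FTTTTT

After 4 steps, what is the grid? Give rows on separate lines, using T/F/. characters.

Step 1: 2 trees catch fire, 1 burn out
  TTTTTT
  TTT.T.
  T.TTTT
  FTT.TT
  .FTTTT
Step 2: 3 trees catch fire, 2 burn out
  TTTTTT
  TTT.T.
  F.TTTT
  .FT.TT
  ..FTTT
Step 3: 3 trees catch fire, 3 burn out
  TTTTTT
  FTT.T.
  ..TTTT
  ..F.TT
  ...FTT
Step 4: 4 trees catch fire, 3 burn out
  FTTTTT
  .FT.T.
  ..FTTT
  ....TT
  ....FT

FTTTTT
.FT.T.
..FTTT
....TT
....FT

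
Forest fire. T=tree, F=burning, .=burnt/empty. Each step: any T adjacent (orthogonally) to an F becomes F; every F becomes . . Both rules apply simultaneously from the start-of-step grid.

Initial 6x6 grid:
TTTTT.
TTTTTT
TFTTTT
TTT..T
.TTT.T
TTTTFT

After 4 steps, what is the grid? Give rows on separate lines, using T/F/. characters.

Step 1: 6 trees catch fire, 2 burn out
  TTTTT.
  TFTTTT
  F.FTTT
  TFT..T
  .TTT.T
  TTTF.F
Step 2: 10 trees catch fire, 6 burn out
  TFTTT.
  F.FTTT
  ...FTT
  F.F..T
  .FTF.F
  TTF...
Step 3: 7 trees catch fire, 10 burn out
  F.FTT.
  ...FTT
  ....FT
  .....F
  ..F...
  TF....
Step 4: 4 trees catch fire, 7 burn out
  ...FT.
  ....FT
  .....F
  ......
  ......
  F.....

...FT.
....FT
.....F
......
......
F.....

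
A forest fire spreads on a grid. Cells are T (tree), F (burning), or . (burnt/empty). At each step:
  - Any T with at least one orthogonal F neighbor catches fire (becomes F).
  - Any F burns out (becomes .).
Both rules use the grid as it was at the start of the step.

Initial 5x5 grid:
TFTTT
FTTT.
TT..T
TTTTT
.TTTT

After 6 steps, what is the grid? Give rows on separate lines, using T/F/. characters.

Step 1: 4 trees catch fire, 2 burn out
  F.FTT
  .FTT.
  FT..T
  TTTTT
  .TTTT
Step 2: 4 trees catch fire, 4 burn out
  ...FT
  ..FT.
  .F..T
  FTTTT
  .TTTT
Step 3: 3 trees catch fire, 4 burn out
  ....F
  ...F.
  ....T
  .FTTT
  .TTTT
Step 4: 2 trees catch fire, 3 burn out
  .....
  .....
  ....T
  ..FTT
  .FTTT
Step 5: 2 trees catch fire, 2 burn out
  .....
  .....
  ....T
  ...FT
  ..FTT
Step 6: 2 trees catch fire, 2 burn out
  .....
  .....
  ....T
  ....F
  ...FT

.....
.....
....T
....F
...FT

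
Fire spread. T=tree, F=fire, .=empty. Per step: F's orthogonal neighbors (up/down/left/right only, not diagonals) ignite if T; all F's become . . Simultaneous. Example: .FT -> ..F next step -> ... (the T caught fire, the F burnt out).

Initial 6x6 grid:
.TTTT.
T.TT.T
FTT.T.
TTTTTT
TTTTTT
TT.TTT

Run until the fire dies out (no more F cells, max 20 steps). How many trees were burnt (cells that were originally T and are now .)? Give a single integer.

Step 1: +3 fires, +1 burnt (F count now 3)
Step 2: +3 fires, +3 burnt (F count now 3)
Step 3: +4 fires, +3 burnt (F count now 4)
Step 4: +5 fires, +4 burnt (F count now 5)
Step 5: +4 fires, +5 burnt (F count now 4)
Step 6: +5 fires, +4 burnt (F count now 5)
Step 7: +2 fires, +5 burnt (F count now 2)
Step 8: +1 fires, +2 burnt (F count now 1)
Step 9: +0 fires, +1 burnt (F count now 0)
Fire out after step 9
Initially T: 28, now '.': 35
Total burnt (originally-T cells now '.'): 27

Answer: 27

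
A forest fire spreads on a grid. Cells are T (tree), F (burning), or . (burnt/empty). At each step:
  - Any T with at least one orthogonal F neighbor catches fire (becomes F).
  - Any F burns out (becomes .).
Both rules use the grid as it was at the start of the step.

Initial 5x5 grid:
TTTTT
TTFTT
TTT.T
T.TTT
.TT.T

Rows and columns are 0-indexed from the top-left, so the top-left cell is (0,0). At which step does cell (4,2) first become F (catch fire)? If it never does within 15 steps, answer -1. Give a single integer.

Step 1: cell (4,2)='T' (+4 fires, +1 burnt)
Step 2: cell (4,2)='T' (+6 fires, +4 burnt)
Step 3: cell (4,2)='F' (+6 fires, +6 burnt)
  -> target ignites at step 3
Step 4: cell (4,2)='.' (+3 fires, +6 burnt)
Step 5: cell (4,2)='.' (+1 fires, +3 burnt)
Step 6: cell (4,2)='.' (+0 fires, +1 burnt)
  fire out at step 6

3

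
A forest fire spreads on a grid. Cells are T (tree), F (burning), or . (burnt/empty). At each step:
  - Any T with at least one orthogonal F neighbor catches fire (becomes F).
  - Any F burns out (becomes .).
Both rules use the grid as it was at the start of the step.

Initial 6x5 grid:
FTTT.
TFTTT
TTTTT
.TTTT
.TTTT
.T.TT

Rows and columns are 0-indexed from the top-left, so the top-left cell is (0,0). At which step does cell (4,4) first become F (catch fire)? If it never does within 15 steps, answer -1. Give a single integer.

Step 1: cell (4,4)='T' (+4 fires, +2 burnt)
Step 2: cell (4,4)='T' (+5 fires, +4 burnt)
Step 3: cell (4,4)='T' (+5 fires, +5 burnt)
Step 4: cell (4,4)='T' (+4 fires, +5 burnt)
Step 5: cell (4,4)='T' (+2 fires, +4 burnt)
Step 6: cell (4,4)='F' (+2 fires, +2 burnt)
  -> target ignites at step 6
Step 7: cell (4,4)='.' (+1 fires, +2 burnt)
Step 8: cell (4,4)='.' (+0 fires, +1 burnt)
  fire out at step 8

6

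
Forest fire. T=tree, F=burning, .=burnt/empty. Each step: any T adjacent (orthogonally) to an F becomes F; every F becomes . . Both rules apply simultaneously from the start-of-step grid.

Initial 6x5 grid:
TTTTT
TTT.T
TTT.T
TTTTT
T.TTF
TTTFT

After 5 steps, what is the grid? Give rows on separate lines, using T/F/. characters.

Step 1: 4 trees catch fire, 2 burn out
  TTTTT
  TTT.T
  TTT.T
  TTTTF
  T.TF.
  TTF.F
Step 2: 4 trees catch fire, 4 burn out
  TTTTT
  TTT.T
  TTT.F
  TTTF.
  T.F..
  TF...
Step 3: 3 trees catch fire, 4 burn out
  TTTTT
  TTT.F
  TTT..
  TTF..
  T....
  F....
Step 4: 4 trees catch fire, 3 burn out
  TTTTF
  TTT..
  TTF..
  TF...
  F....
  .....
Step 5: 4 trees catch fire, 4 burn out
  TTTF.
  TTF..
  TF...
  F....
  .....
  .....

TTTF.
TTF..
TF...
F....
.....
.....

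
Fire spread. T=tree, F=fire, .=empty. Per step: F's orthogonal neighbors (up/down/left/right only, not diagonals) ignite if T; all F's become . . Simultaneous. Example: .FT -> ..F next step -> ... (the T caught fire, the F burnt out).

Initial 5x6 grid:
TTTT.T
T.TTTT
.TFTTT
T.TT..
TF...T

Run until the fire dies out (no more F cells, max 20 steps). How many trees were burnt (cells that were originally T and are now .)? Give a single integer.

Answer: 18

Derivation:
Step 1: +5 fires, +2 burnt (F count now 5)
Step 2: +5 fires, +5 burnt (F count now 5)
Step 3: +4 fires, +5 burnt (F count now 4)
Step 4: +2 fires, +4 burnt (F count now 2)
Step 5: +2 fires, +2 burnt (F count now 2)
Step 6: +0 fires, +2 burnt (F count now 0)
Fire out after step 6
Initially T: 19, now '.': 29
Total burnt (originally-T cells now '.'): 18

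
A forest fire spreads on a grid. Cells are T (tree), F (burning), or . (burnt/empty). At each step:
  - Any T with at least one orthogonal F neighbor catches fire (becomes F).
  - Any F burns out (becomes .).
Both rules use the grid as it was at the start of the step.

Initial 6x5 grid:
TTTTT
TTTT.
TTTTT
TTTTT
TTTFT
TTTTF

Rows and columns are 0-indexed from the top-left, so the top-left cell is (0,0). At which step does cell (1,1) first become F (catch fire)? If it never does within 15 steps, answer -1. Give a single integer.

Step 1: cell (1,1)='T' (+4 fires, +2 burnt)
Step 2: cell (1,1)='T' (+5 fires, +4 burnt)
Step 3: cell (1,1)='T' (+6 fires, +5 burnt)
Step 4: cell (1,1)='T' (+5 fires, +6 burnt)
Step 5: cell (1,1)='F' (+4 fires, +5 burnt)
  -> target ignites at step 5
Step 6: cell (1,1)='.' (+2 fires, +4 burnt)
Step 7: cell (1,1)='.' (+1 fires, +2 burnt)
Step 8: cell (1,1)='.' (+0 fires, +1 burnt)
  fire out at step 8

5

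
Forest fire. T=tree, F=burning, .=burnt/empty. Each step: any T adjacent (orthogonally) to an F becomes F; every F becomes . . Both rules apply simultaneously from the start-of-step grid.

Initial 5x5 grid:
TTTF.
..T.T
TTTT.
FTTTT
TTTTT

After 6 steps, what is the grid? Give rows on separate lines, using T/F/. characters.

Step 1: 4 trees catch fire, 2 burn out
  TTF..
  ..T.T
  FTTT.
  .FTTT
  FTTTT
Step 2: 5 trees catch fire, 4 burn out
  TF...
  ..F.T
  .FTT.
  ..FTT
  .FTTT
Step 3: 4 trees catch fire, 5 burn out
  F....
  ....T
  ..FT.
  ...FT
  ..FTT
Step 4: 3 trees catch fire, 4 burn out
  .....
  ....T
  ...F.
  ....F
  ...FT
Step 5: 1 trees catch fire, 3 burn out
  .....
  ....T
  .....
  .....
  ....F
Step 6: 0 trees catch fire, 1 burn out
  .....
  ....T
  .....
  .....
  .....

.....
....T
.....
.....
.....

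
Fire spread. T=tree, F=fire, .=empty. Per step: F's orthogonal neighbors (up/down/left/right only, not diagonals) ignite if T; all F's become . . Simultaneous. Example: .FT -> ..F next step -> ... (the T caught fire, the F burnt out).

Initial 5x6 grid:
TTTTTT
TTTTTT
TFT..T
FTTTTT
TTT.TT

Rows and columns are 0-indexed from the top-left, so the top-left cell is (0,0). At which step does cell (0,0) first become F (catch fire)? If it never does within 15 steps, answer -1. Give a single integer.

Step 1: cell (0,0)='T' (+5 fires, +2 burnt)
Step 2: cell (0,0)='T' (+5 fires, +5 burnt)
Step 3: cell (0,0)='F' (+5 fires, +5 burnt)
  -> target ignites at step 3
Step 4: cell (0,0)='.' (+3 fires, +5 burnt)
Step 5: cell (0,0)='.' (+4 fires, +3 burnt)
Step 6: cell (0,0)='.' (+3 fires, +4 burnt)
Step 7: cell (0,0)='.' (+0 fires, +3 burnt)
  fire out at step 7

3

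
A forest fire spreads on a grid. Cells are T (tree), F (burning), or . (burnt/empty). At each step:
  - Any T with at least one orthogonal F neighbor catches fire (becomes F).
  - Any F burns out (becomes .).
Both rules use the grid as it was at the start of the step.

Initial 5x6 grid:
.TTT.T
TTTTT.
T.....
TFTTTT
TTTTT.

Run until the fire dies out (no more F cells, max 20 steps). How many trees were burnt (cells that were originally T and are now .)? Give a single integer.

Step 1: +3 fires, +1 burnt (F count now 3)
Step 2: +4 fires, +3 burnt (F count now 4)
Step 3: +3 fires, +4 burnt (F count now 3)
Step 4: +3 fires, +3 burnt (F count now 3)
Step 5: +2 fires, +3 burnt (F count now 2)
Step 6: +2 fires, +2 burnt (F count now 2)
Step 7: +2 fires, +2 burnt (F count now 2)
Step 8: +0 fires, +2 burnt (F count now 0)
Fire out after step 8
Initially T: 20, now '.': 29
Total burnt (originally-T cells now '.'): 19

Answer: 19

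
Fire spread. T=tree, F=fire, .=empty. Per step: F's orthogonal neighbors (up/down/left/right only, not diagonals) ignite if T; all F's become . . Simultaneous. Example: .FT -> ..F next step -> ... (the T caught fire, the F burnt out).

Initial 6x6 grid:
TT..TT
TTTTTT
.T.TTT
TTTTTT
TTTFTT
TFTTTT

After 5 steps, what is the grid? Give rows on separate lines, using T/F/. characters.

Step 1: 7 trees catch fire, 2 burn out
  TT..TT
  TTTTTT
  .T.TTT
  TTTFTT
  TFF.FT
  F.FFTT
Step 2: 7 trees catch fire, 7 burn out
  TT..TT
  TTTTTT
  .T.FTT
  TFF.FT
  F....F
  ....FT
Step 3: 6 trees catch fire, 7 burn out
  TT..TT
  TTTFTT
  .F..FT
  F....F
  ......
  .....F
Step 4: 4 trees catch fire, 6 burn out
  TT..TT
  TFF.FT
  .....F
  ......
  ......
  ......
Step 5: 4 trees catch fire, 4 burn out
  TF..FT
  F....F
  ......
  ......
  ......
  ......

TF..FT
F....F
......
......
......
......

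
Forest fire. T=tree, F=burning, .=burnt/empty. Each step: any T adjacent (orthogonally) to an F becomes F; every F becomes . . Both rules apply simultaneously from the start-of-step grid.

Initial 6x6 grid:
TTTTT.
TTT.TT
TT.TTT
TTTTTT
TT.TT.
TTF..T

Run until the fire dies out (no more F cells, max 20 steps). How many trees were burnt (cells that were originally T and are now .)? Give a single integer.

Step 1: +1 fires, +1 burnt (F count now 1)
Step 2: +2 fires, +1 burnt (F count now 2)
Step 3: +2 fires, +2 burnt (F count now 2)
Step 4: +3 fires, +2 burnt (F count now 3)
Step 5: +3 fires, +3 burnt (F count now 3)
Step 6: +6 fires, +3 burnt (F count now 6)
Step 7: +5 fires, +6 burnt (F count now 5)
Step 8: +3 fires, +5 burnt (F count now 3)
Step 9: +2 fires, +3 burnt (F count now 2)
Step 10: +0 fires, +2 burnt (F count now 0)
Fire out after step 10
Initially T: 28, now '.': 35
Total burnt (originally-T cells now '.'): 27

Answer: 27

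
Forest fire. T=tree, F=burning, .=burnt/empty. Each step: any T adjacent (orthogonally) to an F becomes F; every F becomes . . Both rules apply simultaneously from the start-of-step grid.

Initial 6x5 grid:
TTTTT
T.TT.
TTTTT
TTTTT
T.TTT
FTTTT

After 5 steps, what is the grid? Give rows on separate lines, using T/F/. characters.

Step 1: 2 trees catch fire, 1 burn out
  TTTTT
  T.TT.
  TTTTT
  TTTTT
  F.TTT
  .FTTT
Step 2: 2 trees catch fire, 2 burn out
  TTTTT
  T.TT.
  TTTTT
  FTTTT
  ..TTT
  ..FTT
Step 3: 4 trees catch fire, 2 burn out
  TTTTT
  T.TT.
  FTTTT
  .FTTT
  ..FTT
  ...FT
Step 4: 5 trees catch fire, 4 burn out
  TTTTT
  F.TT.
  .FTTT
  ..FTT
  ...FT
  ....F
Step 5: 4 trees catch fire, 5 burn out
  FTTTT
  ..TT.
  ..FTT
  ...FT
  ....F
  .....

FTTTT
..TT.
..FTT
...FT
....F
.....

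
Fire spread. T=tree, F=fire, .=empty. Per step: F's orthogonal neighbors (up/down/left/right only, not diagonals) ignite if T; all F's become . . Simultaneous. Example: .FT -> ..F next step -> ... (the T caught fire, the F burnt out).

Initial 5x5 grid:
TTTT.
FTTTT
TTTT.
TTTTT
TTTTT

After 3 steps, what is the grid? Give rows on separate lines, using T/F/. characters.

Step 1: 3 trees catch fire, 1 burn out
  FTTT.
  .FTTT
  FTTT.
  TTTTT
  TTTTT
Step 2: 4 trees catch fire, 3 burn out
  .FTT.
  ..FTT
  .FTT.
  FTTTT
  TTTTT
Step 3: 5 trees catch fire, 4 burn out
  ..FT.
  ...FT
  ..FT.
  .FTTT
  FTTTT

..FT.
...FT
..FT.
.FTTT
FTTTT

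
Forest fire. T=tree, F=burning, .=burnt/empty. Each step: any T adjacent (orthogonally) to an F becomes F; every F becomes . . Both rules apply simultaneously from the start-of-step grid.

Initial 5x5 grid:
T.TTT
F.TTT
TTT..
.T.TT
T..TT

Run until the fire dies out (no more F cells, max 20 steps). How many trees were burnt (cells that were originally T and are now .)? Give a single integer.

Step 1: +2 fires, +1 burnt (F count now 2)
Step 2: +1 fires, +2 burnt (F count now 1)
Step 3: +2 fires, +1 burnt (F count now 2)
Step 4: +1 fires, +2 burnt (F count now 1)
Step 5: +2 fires, +1 burnt (F count now 2)
Step 6: +2 fires, +2 burnt (F count now 2)
Step 7: +1 fires, +2 burnt (F count now 1)
Step 8: +0 fires, +1 burnt (F count now 0)
Fire out after step 8
Initially T: 16, now '.': 20
Total burnt (originally-T cells now '.'): 11

Answer: 11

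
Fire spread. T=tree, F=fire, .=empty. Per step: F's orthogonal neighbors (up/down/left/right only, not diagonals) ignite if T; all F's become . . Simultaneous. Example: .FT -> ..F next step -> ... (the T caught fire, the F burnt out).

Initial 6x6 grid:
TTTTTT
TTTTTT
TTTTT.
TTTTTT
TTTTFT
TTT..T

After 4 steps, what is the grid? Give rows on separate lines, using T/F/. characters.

Step 1: 3 trees catch fire, 1 burn out
  TTTTTT
  TTTTTT
  TTTTT.
  TTTTFT
  TTTF.F
  TTT..T
Step 2: 5 trees catch fire, 3 burn out
  TTTTTT
  TTTTTT
  TTTTF.
  TTTF.F
  TTF...
  TTT..F
Step 3: 5 trees catch fire, 5 burn out
  TTTTTT
  TTTTFT
  TTTF..
  TTF...
  TF....
  TTF...
Step 4: 7 trees catch fire, 5 burn out
  TTTTFT
  TTTF.F
  TTF...
  TF....
  F.....
  TF....

TTTTFT
TTTF.F
TTF...
TF....
F.....
TF....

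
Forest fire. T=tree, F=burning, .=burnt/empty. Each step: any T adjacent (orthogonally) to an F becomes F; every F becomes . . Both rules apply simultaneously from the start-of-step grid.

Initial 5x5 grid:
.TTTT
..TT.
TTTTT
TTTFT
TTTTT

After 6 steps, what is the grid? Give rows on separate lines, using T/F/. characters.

Step 1: 4 trees catch fire, 1 burn out
  .TTTT
  ..TT.
  TTTFT
  TTF.F
  TTTFT
Step 2: 6 trees catch fire, 4 burn out
  .TTTT
  ..TF.
  TTF.F
  TF...
  TTF.F
Step 3: 5 trees catch fire, 6 burn out
  .TTFT
  ..F..
  TF...
  F....
  TF...
Step 4: 4 trees catch fire, 5 burn out
  .TF.F
  .....
  F....
  .....
  F....
Step 5: 1 trees catch fire, 4 burn out
  .F...
  .....
  .....
  .....
  .....
Step 6: 0 trees catch fire, 1 burn out
  .....
  .....
  .....
  .....
  .....

.....
.....
.....
.....
.....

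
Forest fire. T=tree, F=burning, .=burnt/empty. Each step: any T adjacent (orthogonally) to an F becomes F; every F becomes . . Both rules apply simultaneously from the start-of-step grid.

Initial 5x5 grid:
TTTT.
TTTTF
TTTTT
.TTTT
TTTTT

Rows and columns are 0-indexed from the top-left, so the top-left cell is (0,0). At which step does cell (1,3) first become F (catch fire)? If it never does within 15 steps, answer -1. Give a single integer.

Step 1: cell (1,3)='F' (+2 fires, +1 burnt)
  -> target ignites at step 1
Step 2: cell (1,3)='.' (+4 fires, +2 burnt)
Step 3: cell (1,3)='.' (+5 fires, +4 burnt)
Step 4: cell (1,3)='.' (+5 fires, +5 burnt)
Step 5: cell (1,3)='.' (+4 fires, +5 burnt)
Step 6: cell (1,3)='.' (+1 fires, +4 burnt)
Step 7: cell (1,3)='.' (+1 fires, +1 burnt)
Step 8: cell (1,3)='.' (+0 fires, +1 burnt)
  fire out at step 8

1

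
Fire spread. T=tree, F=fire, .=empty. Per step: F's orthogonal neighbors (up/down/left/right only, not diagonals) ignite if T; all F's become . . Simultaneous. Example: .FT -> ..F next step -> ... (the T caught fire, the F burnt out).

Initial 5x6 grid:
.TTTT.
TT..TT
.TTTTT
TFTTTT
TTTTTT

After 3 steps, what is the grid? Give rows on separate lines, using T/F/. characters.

Step 1: 4 trees catch fire, 1 burn out
  .TTTT.
  TT..TT
  .FTTTT
  F.FTTT
  TFTTTT
Step 2: 5 trees catch fire, 4 burn out
  .TTTT.
  TF..TT
  ..FTTT
  ...FTT
  F.FTTT
Step 3: 5 trees catch fire, 5 burn out
  .FTTT.
  F...TT
  ...FTT
  ....FT
  ...FTT

.FTTT.
F...TT
...FTT
....FT
...FTT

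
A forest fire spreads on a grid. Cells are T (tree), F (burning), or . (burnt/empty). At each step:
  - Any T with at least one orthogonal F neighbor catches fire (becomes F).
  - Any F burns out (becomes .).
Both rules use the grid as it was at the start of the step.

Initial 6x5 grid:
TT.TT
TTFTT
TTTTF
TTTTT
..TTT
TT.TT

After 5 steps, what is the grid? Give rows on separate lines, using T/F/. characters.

Step 1: 6 trees catch fire, 2 burn out
  TT.TT
  TF.FF
  TTFF.
  TTTTF
  ..TTT
  TT.TT
Step 2: 8 trees catch fire, 6 burn out
  TF.FF
  F....
  TF...
  TTFF.
  ..TTF
  TT.TT
Step 3: 6 trees catch fire, 8 burn out
  F....
  .....
  F....
  TF...
  ..FF.
  TT.TF
Step 4: 2 trees catch fire, 6 burn out
  .....
  .....
  .....
  F....
  .....
  TT.F.
Step 5: 0 trees catch fire, 2 burn out
  .....
  .....
  .....
  .....
  .....
  TT...

.....
.....
.....
.....
.....
TT...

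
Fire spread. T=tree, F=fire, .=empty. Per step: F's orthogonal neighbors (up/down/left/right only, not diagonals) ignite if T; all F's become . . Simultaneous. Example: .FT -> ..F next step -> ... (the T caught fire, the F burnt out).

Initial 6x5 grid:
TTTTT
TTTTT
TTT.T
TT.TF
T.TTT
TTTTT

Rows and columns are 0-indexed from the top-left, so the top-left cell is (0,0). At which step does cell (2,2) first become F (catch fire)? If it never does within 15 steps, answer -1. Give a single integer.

Step 1: cell (2,2)='T' (+3 fires, +1 burnt)
Step 2: cell (2,2)='T' (+3 fires, +3 burnt)
Step 3: cell (2,2)='T' (+4 fires, +3 burnt)
Step 4: cell (2,2)='T' (+3 fires, +4 burnt)
Step 5: cell (2,2)='F' (+4 fires, +3 burnt)
  -> target ignites at step 5
Step 6: cell (2,2)='.' (+4 fires, +4 burnt)
Step 7: cell (2,2)='.' (+4 fires, +4 burnt)
Step 8: cell (2,2)='.' (+1 fires, +4 burnt)
Step 9: cell (2,2)='.' (+0 fires, +1 burnt)
  fire out at step 9

5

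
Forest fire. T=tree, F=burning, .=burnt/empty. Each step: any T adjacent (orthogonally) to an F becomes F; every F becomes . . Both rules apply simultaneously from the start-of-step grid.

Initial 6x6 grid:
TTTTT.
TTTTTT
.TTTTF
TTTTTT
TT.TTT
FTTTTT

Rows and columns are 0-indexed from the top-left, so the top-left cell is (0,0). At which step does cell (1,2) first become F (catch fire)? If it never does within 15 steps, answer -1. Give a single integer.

Step 1: cell (1,2)='T' (+5 fires, +2 burnt)
Step 2: cell (1,2)='T' (+7 fires, +5 burnt)
Step 3: cell (1,2)='T' (+8 fires, +7 burnt)
Step 4: cell (1,2)='F' (+6 fires, +8 burnt)
  -> target ignites at step 4
Step 5: cell (1,2)='.' (+2 fires, +6 burnt)
Step 6: cell (1,2)='.' (+2 fires, +2 burnt)
Step 7: cell (1,2)='.' (+1 fires, +2 burnt)
Step 8: cell (1,2)='.' (+0 fires, +1 burnt)
  fire out at step 8

4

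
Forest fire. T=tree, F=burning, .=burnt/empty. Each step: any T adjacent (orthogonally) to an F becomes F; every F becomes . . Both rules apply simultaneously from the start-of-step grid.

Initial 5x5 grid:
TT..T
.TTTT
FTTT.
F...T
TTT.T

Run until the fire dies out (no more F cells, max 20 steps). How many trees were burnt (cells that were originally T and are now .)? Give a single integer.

Step 1: +2 fires, +2 burnt (F count now 2)
Step 2: +3 fires, +2 burnt (F count now 3)
Step 3: +4 fires, +3 burnt (F count now 4)
Step 4: +2 fires, +4 burnt (F count now 2)
Step 5: +1 fires, +2 burnt (F count now 1)
Step 6: +1 fires, +1 burnt (F count now 1)
Step 7: +0 fires, +1 burnt (F count now 0)
Fire out after step 7
Initially T: 15, now '.': 23
Total burnt (originally-T cells now '.'): 13

Answer: 13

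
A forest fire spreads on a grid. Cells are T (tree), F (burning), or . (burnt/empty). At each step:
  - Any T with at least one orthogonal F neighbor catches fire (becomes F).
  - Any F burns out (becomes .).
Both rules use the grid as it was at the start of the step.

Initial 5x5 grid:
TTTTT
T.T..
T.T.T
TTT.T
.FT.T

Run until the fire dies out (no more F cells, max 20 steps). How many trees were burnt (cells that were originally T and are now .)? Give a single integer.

Answer: 13

Derivation:
Step 1: +2 fires, +1 burnt (F count now 2)
Step 2: +2 fires, +2 burnt (F count now 2)
Step 3: +2 fires, +2 burnt (F count now 2)
Step 4: +2 fires, +2 burnt (F count now 2)
Step 5: +2 fires, +2 burnt (F count now 2)
Step 6: +2 fires, +2 burnt (F count now 2)
Step 7: +1 fires, +2 burnt (F count now 1)
Step 8: +0 fires, +1 burnt (F count now 0)
Fire out after step 8
Initially T: 16, now '.': 22
Total burnt (originally-T cells now '.'): 13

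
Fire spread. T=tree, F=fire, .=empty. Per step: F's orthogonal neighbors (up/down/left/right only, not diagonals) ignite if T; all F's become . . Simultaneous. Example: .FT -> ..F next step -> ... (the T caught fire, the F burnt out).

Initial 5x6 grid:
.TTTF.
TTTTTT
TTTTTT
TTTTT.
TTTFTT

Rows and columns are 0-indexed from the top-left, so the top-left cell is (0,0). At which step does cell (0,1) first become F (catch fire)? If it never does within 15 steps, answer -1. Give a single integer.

Step 1: cell (0,1)='T' (+5 fires, +2 burnt)
Step 2: cell (0,1)='T' (+9 fires, +5 burnt)
Step 3: cell (0,1)='F' (+6 fires, +9 burnt)
  -> target ignites at step 3
Step 4: cell (0,1)='.' (+3 fires, +6 burnt)
Step 5: cell (0,1)='.' (+2 fires, +3 burnt)
Step 6: cell (0,1)='.' (+0 fires, +2 burnt)
  fire out at step 6

3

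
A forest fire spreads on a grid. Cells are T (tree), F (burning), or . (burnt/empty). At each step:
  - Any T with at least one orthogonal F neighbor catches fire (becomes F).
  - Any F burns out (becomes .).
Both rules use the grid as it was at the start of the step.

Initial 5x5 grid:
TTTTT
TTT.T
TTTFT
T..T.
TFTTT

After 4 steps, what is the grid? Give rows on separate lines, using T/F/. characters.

Step 1: 5 trees catch fire, 2 burn out
  TTTTT
  TTT.T
  TTF.F
  T..F.
  F.FTT
Step 2: 5 trees catch fire, 5 burn out
  TTTTT
  TTF.F
  TF...
  F....
  ...FT
Step 3: 5 trees catch fire, 5 burn out
  TTFTF
  TF...
  F....
  .....
  ....F
Step 4: 3 trees catch fire, 5 burn out
  TF.F.
  F....
  .....
  .....
  .....

TF.F.
F....
.....
.....
.....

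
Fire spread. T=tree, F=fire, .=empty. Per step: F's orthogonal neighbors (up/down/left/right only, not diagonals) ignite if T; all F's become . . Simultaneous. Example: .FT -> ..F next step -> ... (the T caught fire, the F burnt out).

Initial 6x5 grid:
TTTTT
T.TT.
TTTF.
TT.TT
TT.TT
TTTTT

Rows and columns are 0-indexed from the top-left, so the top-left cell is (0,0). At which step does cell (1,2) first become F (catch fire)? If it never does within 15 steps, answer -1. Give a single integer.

Step 1: cell (1,2)='T' (+3 fires, +1 burnt)
Step 2: cell (1,2)='F' (+5 fires, +3 burnt)
  -> target ignites at step 2
Step 3: cell (1,2)='.' (+6 fires, +5 burnt)
Step 4: cell (1,2)='.' (+6 fires, +6 burnt)
Step 5: cell (1,2)='.' (+3 fires, +6 burnt)
Step 6: cell (1,2)='.' (+1 fires, +3 burnt)
Step 7: cell (1,2)='.' (+0 fires, +1 burnt)
  fire out at step 7

2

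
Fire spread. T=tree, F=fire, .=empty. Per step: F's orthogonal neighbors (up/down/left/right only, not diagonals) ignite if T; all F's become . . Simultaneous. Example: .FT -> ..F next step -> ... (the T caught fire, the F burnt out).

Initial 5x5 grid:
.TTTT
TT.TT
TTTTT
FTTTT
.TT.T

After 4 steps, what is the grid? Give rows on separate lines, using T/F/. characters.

Step 1: 2 trees catch fire, 1 burn out
  .TTTT
  TT.TT
  FTTTT
  .FTTT
  .TT.T
Step 2: 4 trees catch fire, 2 burn out
  .TTTT
  FT.TT
  .FTTT
  ..FTT
  .FT.T
Step 3: 4 trees catch fire, 4 burn out
  .TTTT
  .F.TT
  ..FTT
  ...FT
  ..F.T
Step 4: 3 trees catch fire, 4 burn out
  .FTTT
  ...TT
  ...FT
  ....F
  ....T

.FTTT
...TT
...FT
....F
....T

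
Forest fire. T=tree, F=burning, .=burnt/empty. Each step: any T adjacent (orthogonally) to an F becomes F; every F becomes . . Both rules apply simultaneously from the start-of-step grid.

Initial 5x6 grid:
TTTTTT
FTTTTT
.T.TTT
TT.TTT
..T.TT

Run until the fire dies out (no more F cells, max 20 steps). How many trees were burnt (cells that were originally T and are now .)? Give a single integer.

Answer: 22

Derivation:
Step 1: +2 fires, +1 burnt (F count now 2)
Step 2: +3 fires, +2 burnt (F count now 3)
Step 3: +3 fires, +3 burnt (F count now 3)
Step 4: +4 fires, +3 burnt (F count now 4)
Step 5: +4 fires, +4 burnt (F count now 4)
Step 6: +3 fires, +4 burnt (F count now 3)
Step 7: +2 fires, +3 burnt (F count now 2)
Step 8: +1 fires, +2 burnt (F count now 1)
Step 9: +0 fires, +1 burnt (F count now 0)
Fire out after step 9
Initially T: 23, now '.': 29
Total burnt (originally-T cells now '.'): 22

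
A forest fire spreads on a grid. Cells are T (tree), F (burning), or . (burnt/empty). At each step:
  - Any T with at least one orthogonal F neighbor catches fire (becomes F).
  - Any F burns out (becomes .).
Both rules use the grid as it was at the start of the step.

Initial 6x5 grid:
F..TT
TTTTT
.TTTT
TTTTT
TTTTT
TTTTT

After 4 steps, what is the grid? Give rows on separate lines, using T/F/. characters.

Step 1: 1 trees catch fire, 1 burn out
  ...TT
  FTTTT
  .TTTT
  TTTTT
  TTTTT
  TTTTT
Step 2: 1 trees catch fire, 1 burn out
  ...TT
  .FTTT
  .TTTT
  TTTTT
  TTTTT
  TTTTT
Step 3: 2 trees catch fire, 1 burn out
  ...TT
  ..FTT
  .FTTT
  TTTTT
  TTTTT
  TTTTT
Step 4: 3 trees catch fire, 2 burn out
  ...TT
  ...FT
  ..FTT
  TFTTT
  TTTTT
  TTTTT

...TT
...FT
..FTT
TFTTT
TTTTT
TTTTT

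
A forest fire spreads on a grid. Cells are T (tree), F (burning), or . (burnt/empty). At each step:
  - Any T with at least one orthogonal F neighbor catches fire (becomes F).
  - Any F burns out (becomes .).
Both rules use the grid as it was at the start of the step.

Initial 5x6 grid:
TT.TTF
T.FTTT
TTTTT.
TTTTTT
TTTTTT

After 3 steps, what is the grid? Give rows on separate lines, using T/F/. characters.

Step 1: 4 trees catch fire, 2 burn out
  TT.TF.
  T..FTF
  TTFTT.
  TTTTTT
  TTTTTT
Step 2: 5 trees catch fire, 4 burn out
  TT.F..
  T...F.
  TF.FT.
  TTFTTT
  TTTTTT
Step 3: 5 trees catch fire, 5 burn out
  TT....
  T.....
  F...F.
  TF.FTT
  TTFTTT

TT....
T.....
F...F.
TF.FTT
TTFTTT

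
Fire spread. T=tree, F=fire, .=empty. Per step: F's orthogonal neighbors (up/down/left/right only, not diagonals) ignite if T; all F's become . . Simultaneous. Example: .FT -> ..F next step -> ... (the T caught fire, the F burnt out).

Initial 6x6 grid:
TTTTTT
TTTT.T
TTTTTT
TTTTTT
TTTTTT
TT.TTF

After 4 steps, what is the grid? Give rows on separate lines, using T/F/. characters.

Step 1: 2 trees catch fire, 1 burn out
  TTTTTT
  TTTT.T
  TTTTTT
  TTTTTT
  TTTTTF
  TT.TF.
Step 2: 3 trees catch fire, 2 burn out
  TTTTTT
  TTTT.T
  TTTTTT
  TTTTTF
  TTTTF.
  TT.F..
Step 3: 3 trees catch fire, 3 burn out
  TTTTTT
  TTTT.T
  TTTTTF
  TTTTF.
  TTTF..
  TT....
Step 4: 4 trees catch fire, 3 burn out
  TTTTTT
  TTTT.F
  TTTTF.
  TTTF..
  TTF...
  TT....

TTTTTT
TTTT.F
TTTTF.
TTTF..
TTF...
TT....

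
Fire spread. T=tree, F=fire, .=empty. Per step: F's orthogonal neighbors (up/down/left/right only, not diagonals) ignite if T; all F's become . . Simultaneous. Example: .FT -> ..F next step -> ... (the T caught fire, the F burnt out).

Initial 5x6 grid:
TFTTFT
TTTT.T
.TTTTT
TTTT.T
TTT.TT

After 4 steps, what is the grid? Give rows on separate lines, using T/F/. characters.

Step 1: 5 trees catch fire, 2 burn out
  F.FF.F
  TFTT.T
  .TTTTT
  TTTT.T
  TTT.TT
Step 2: 5 trees catch fire, 5 burn out
  ......
  F.FF.F
  .FTTTT
  TTTT.T
  TTT.TT
Step 3: 4 trees catch fire, 5 burn out
  ......
  ......
  ..FFTF
  TFTT.T
  TTT.TT
Step 4: 6 trees catch fire, 4 burn out
  ......
  ......
  ....F.
  F.FF.F
  TFT.TT

......
......
....F.
F.FF.F
TFT.TT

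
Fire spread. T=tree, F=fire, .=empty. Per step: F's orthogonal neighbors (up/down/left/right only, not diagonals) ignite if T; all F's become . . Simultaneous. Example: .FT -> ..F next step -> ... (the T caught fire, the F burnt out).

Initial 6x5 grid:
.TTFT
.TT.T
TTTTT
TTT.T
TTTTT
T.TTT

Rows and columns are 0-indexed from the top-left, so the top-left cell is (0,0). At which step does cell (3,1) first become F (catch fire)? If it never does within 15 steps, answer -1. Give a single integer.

Step 1: cell (3,1)='T' (+2 fires, +1 burnt)
Step 2: cell (3,1)='T' (+3 fires, +2 burnt)
Step 3: cell (3,1)='T' (+3 fires, +3 burnt)
Step 4: cell (3,1)='T' (+4 fires, +3 burnt)
Step 5: cell (3,1)='F' (+4 fires, +4 burnt)
  -> target ignites at step 5
Step 6: cell (3,1)='.' (+5 fires, +4 burnt)
Step 7: cell (3,1)='.' (+2 fires, +5 burnt)
Step 8: cell (3,1)='.' (+1 fires, +2 burnt)
Step 9: cell (3,1)='.' (+0 fires, +1 burnt)
  fire out at step 9

5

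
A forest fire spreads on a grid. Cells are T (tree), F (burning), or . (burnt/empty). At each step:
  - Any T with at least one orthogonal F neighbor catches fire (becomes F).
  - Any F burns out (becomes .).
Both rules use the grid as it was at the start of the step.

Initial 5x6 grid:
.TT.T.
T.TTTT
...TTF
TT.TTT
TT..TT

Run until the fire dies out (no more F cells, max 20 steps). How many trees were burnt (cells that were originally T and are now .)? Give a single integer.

Step 1: +3 fires, +1 burnt (F count now 3)
Step 2: +4 fires, +3 burnt (F count now 4)
Step 3: +4 fires, +4 burnt (F count now 4)
Step 4: +1 fires, +4 burnt (F count now 1)
Step 5: +1 fires, +1 burnt (F count now 1)
Step 6: +1 fires, +1 burnt (F count now 1)
Step 7: +0 fires, +1 burnt (F count now 0)
Fire out after step 7
Initially T: 19, now '.': 25
Total burnt (originally-T cells now '.'): 14

Answer: 14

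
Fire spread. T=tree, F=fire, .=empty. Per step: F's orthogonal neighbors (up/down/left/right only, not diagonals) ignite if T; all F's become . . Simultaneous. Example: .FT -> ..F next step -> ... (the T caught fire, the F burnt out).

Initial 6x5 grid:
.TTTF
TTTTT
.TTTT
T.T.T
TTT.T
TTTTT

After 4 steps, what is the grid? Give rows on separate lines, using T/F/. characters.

Step 1: 2 trees catch fire, 1 burn out
  .TTF.
  TTTTF
  .TTTT
  T.T.T
  TTT.T
  TTTTT
Step 2: 3 trees catch fire, 2 burn out
  .TF..
  TTTF.
  .TTTF
  T.T.T
  TTT.T
  TTTTT
Step 3: 4 trees catch fire, 3 burn out
  .F...
  TTF..
  .TTF.
  T.T.F
  TTT.T
  TTTTT
Step 4: 3 trees catch fire, 4 burn out
  .....
  TF...
  .TF..
  T.T..
  TTT.F
  TTTTT

.....
TF...
.TF..
T.T..
TTT.F
TTTTT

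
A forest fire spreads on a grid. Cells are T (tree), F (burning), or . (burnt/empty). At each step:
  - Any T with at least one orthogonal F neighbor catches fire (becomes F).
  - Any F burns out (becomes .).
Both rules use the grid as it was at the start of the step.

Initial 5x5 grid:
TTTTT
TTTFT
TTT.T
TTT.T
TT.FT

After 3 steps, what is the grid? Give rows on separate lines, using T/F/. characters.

Step 1: 4 trees catch fire, 2 burn out
  TTTFT
  TTF.F
  TTT.T
  TTT.T
  TT..F
Step 2: 6 trees catch fire, 4 burn out
  TTF.F
  TF...
  TTF.F
  TTT.F
  TT...
Step 3: 4 trees catch fire, 6 burn out
  TF...
  F....
  TF...
  TTF..
  TT...

TF...
F....
TF...
TTF..
TT...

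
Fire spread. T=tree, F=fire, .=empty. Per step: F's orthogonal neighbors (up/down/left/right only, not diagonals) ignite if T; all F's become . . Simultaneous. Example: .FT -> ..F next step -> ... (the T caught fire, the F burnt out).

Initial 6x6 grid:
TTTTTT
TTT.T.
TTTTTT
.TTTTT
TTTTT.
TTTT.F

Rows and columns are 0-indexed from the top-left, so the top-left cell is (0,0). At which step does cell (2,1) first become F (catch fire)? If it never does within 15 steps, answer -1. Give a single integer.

Step 1: cell (2,1)='T' (+0 fires, +1 burnt)
  fire out at step 1
Target never catches fire within 15 steps

-1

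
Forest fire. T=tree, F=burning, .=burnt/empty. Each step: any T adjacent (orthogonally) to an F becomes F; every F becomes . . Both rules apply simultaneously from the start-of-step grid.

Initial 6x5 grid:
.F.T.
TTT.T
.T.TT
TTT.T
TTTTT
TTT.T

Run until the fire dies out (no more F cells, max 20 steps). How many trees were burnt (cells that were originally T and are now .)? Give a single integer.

Answer: 20

Derivation:
Step 1: +1 fires, +1 burnt (F count now 1)
Step 2: +3 fires, +1 burnt (F count now 3)
Step 3: +1 fires, +3 burnt (F count now 1)
Step 4: +3 fires, +1 burnt (F count now 3)
Step 5: +3 fires, +3 burnt (F count now 3)
Step 6: +3 fires, +3 burnt (F count now 3)
Step 7: +1 fires, +3 burnt (F count now 1)
Step 8: +2 fires, +1 burnt (F count now 2)
Step 9: +1 fires, +2 burnt (F count now 1)
Step 10: +2 fires, +1 burnt (F count now 2)
Step 11: +0 fires, +2 burnt (F count now 0)
Fire out after step 11
Initially T: 21, now '.': 29
Total burnt (originally-T cells now '.'): 20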